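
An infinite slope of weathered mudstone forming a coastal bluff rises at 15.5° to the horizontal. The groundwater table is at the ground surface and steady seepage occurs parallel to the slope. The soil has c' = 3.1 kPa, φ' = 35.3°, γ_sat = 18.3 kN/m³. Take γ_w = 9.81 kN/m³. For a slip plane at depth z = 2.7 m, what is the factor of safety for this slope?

FS = 1.43

With seepage parallel to the slope and the water table at the surface, the effective normal stress on the slip plane uses the buoyant unit weight γ' = γ_sat − γ_w while the driving shear stress uses γ_sat:
FS = [c' + γ' z cos²β tanφ'] / [γ_sat z sinβ cosβ]
γ' = 18.3 − 9.81 = 8.49 kN/m³
Numerator = 3.1 + 8.49·2.7·cos²15.5°·tan35.3° = 3.1 + 8.49·2.7·0.9286·0.7080 = 18.171 kPa
Denominator = 18.3·2.7·sin15.5°·cos15.5° = 18.3·2.7·0.2672·0.9636 = 12.724 kPa
FS = 18.171 / 12.724 = 1.428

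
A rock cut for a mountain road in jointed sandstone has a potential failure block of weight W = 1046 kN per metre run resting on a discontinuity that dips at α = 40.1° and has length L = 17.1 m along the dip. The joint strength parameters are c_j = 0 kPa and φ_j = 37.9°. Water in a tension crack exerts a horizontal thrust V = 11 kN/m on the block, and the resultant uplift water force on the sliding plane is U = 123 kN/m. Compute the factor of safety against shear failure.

Resolving the block weight along and normal to the plane and applying the Mohr–Coulomb strength on the joint:
N' = W cosα − U − V sinα = 1046·cos40.1° − 123 − 11·sin40.1° = 670.0 kN/m
Driving force T = W sinα + V cosα = 1046·sin40.1° + 11·cos40.1° = 682.2 kN/m
Resisting force R = c_j·L + N'·tanφ_j = 0·17.1 + 670.0·tan37.9° = 0.0 + 521.6 = 521.6 kN/m
FS = R / T = 521.6 / 682.2 = 0.765

FS = 0.76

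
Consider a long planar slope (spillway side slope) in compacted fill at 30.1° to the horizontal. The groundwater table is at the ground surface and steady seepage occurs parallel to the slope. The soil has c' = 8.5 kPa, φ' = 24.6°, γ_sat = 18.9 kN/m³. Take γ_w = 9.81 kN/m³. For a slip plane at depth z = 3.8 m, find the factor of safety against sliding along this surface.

With seepage parallel to the slope and the water table at the surface, the effective normal stress on the slip plane uses the buoyant unit weight γ' = γ_sat − γ_w while the driving shear stress uses γ_sat:
FS = [c' + γ' z cos²β tanφ'] / [γ_sat z sinβ cosβ]
γ' = 18.9 − 9.81 = 9.09 kN/m³
Numerator = 8.5 + 9.09·3.8·cos²30.1°·tan24.6° = 8.5 + 9.09·3.8·0.7485·0.4578 = 20.337 kPa
Denominator = 18.9·3.8·sin30.1°·cos30.1° = 18.9·3.8·0.5015·0.8652 = 31.161 kPa
FS = 20.337 / 31.161 = 0.653

FS = 0.65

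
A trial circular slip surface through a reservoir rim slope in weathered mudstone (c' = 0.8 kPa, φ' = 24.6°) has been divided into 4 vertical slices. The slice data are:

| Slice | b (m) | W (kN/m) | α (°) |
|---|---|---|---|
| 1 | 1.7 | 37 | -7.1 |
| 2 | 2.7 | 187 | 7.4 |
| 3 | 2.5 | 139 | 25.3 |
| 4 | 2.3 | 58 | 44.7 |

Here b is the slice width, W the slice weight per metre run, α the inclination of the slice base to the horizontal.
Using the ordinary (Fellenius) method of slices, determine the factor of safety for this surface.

Ordinary method of slices: FS = Σ[c'·Δl_i + (W_i cosα_i)·tanφ'] / Σ W_i sinα_i, with Δl_i = b_i / cosα_i.
Slice 1: Δl = 1.7/cos(-7.1°) = 1.713 m; N'_1 = 37·cos(-7.1°) = 36.7; c'Δl = 1.37; W sinα = -4.6
Slice 2: Δl = 2.7/cos7.4° = 2.723 m; N'_2 = 187·cos7.4° = 185.4; c'Δl = 2.18; W sinα = 24.1
Slice 3: Δl = 2.5/cos25.3° = 2.765 m; N'_3 = 139·cos25.3° = 125.7; c'Δl = 2.21; W sinα = 59.4
Slice 4: Δl = 2.3/cos44.7° = 3.236 m; N'_4 = 58·cos44.7° = 41.2; c'Δl = 2.59; W sinα = 40.8
Σc'Δl = 8.3 kN/m; ΣN' = 389.1 kN/m; ΣW sinα = 119.7 kN/m
Resisting = 8.3 + 389.1·tan24.6° = 8.3 + 178.1 = 186.5 kN/m
FS = 186.5 / 119.7 = 1.558

FS = 1.56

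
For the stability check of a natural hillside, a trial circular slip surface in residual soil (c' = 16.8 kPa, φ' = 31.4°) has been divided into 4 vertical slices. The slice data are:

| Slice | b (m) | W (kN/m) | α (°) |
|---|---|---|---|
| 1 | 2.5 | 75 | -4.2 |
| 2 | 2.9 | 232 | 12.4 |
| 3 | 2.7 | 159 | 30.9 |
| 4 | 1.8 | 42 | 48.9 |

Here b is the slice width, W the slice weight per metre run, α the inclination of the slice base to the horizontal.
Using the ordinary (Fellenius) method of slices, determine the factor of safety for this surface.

Ordinary method of slices: FS = Σ[c'·Δl_i + (W_i cosα_i)·tanφ'] / Σ W_i sinα_i, with Δl_i = b_i / cosα_i.
Slice 1: Δl = 2.5/cos(-4.2°) = 2.507 m; N'_1 = 75·cos(-4.2°) = 74.8; c'Δl = 42.11; W sinα = -5.5
Slice 2: Δl = 2.9/cos12.4° = 2.969 m; N'_2 = 232·cos12.4° = 226.6; c'Δl = 49.88; W sinα = 49.8
Slice 3: Δl = 2.7/cos30.9° = 3.147 m; N'_3 = 159·cos30.9° = 136.4; c'Δl = 52.86; W sinα = 81.7
Slice 4: Δl = 1.8/cos48.9° = 2.738 m; N'_4 = 42·cos48.9° = 27.6; c'Δl = 46.00; W sinα = 31.6
Σc'Δl = 190.9 kN/m; ΣN' = 465.4 kN/m; ΣW sinα = 157.6 kN/m
Resisting = 190.9 + 465.4·tan31.4° = 190.9 + 284.1 = 475.0 kN/m
FS = 475.0 / 157.6 = 3.013

FS = 3.01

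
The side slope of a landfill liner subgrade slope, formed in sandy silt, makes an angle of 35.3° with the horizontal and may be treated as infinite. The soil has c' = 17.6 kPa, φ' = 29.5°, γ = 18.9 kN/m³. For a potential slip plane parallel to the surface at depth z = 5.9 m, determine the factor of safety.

For an infinite slope with a slip plane parallel to the surface (no pore pressure): FS = [c' + γz cos²β tanφ'] / [γz sinβ cosβ].
γz = 18.9·5.9 = 111.51 kN/m²
Numerator = 17.6 + 111.51·cos²35.3°·tan29.5° = 17.6 + 111.51·0.6661·0.5658 = 59.623 kPa
Denominator = 111.51·sin35.3°·cos35.3° = 111.51·0.5779·0.8161 = 52.589 kPa
FS = 59.623 / 52.589 = 1.134

FS = 1.13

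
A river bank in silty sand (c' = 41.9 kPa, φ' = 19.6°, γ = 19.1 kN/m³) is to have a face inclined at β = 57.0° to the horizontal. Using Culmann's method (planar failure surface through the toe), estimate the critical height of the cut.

H_c = 33.72 m

Culmann's analysis gives the critical failure plane at α_cr = (β + φ')/2 = (57.0 + 19.6)/2 = 38.3°, and the critical height
H_c = (4c'/γ) · sinβ cosφ' / [1 − cos(β − φ')]
    = (4·41.9/19.1) · sin57.0°·cos19.6° / [1 − cos(37.4°)]
    = 8.775 · 0.8387·0.9421 / [1 − 0.7944]
    = 8.775 · 0.7901 / 0.2056
    = 33.72 m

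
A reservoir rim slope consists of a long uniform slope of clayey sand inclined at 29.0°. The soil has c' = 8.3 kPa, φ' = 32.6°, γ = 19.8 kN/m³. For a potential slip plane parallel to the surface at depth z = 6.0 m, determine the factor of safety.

FS = 1.32

For an infinite slope with a slip plane parallel to the surface (no pore pressure): FS = [c' + γz cos²β tanφ'] / [γz sinβ cosβ].
γz = 19.8·6.0 = 118.80 kN/m²
Numerator = 8.3 + 118.80·cos²29.0°·tan32.6° = 8.3 + 118.80·0.7650·0.6395 = 66.418 kPa
Denominator = 118.80·sin29.0°·cos29.0° = 118.80·0.4848·0.8746 = 50.374 kPa
FS = 66.418 / 50.374 = 1.319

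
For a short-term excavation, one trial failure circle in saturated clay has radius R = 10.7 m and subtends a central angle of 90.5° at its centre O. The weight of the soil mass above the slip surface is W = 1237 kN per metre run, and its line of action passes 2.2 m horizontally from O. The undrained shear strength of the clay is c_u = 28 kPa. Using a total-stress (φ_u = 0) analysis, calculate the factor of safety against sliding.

Taking moments about the centre O, the resisting moment is provided by the undrained shear strength acting along the arc:
Arc length L_a = R·θ = 10.7·(90.5°·π/180) = 10.7·1.5795 = 16.90 m
M_R = c_u·L_a·R = 28·16.90·10.7 = 5063.5 kN·m/m
M_D = W·d = 1237·2.2 = 2721.4 kN·m/m
FS = M_R / M_D = 5063.5 / 2721.4 = 1.861

FS = 1.86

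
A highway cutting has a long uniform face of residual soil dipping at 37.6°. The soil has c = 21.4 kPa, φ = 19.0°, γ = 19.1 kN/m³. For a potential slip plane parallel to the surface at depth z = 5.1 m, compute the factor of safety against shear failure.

For an infinite slope with a slip plane parallel to the surface (no pore pressure): FS = [c + γz cos²β tanφ] / [γz sinβ cosβ].
γz = 19.1·5.1 = 97.41 kN/m²
Numerator = 21.4 + 97.41·cos²37.6°·tan19.0° = 21.4 + 97.41·0.6277·0.3443 = 42.454 kPa
Denominator = 97.41·sin37.6°·cos37.6° = 97.41·0.6101·0.7923 = 47.089 kPa
FS = 42.454 / 47.089 = 0.902

FS = 0.90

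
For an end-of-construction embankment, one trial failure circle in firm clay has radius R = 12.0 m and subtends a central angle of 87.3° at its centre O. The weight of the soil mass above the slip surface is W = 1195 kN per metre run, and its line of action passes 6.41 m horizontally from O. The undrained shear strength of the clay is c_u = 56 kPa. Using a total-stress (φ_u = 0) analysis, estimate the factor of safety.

FS = 1.60

Taking moments about the centre O, the resisting moment is provided by the undrained shear strength acting along the arc:
Arc length L_a = R·θ = 12.0·(87.3°·π/180) = 12.0·1.5237 = 18.28 m
M_R = c_u·L_a·R = 56·18.28·12.0 = 12286.9 kN·m/m
M_D = W·d = 1195·6.41 = 7659.9 kN·m/m
FS = M_R / M_D = 12286.9 / 7659.9 = 1.604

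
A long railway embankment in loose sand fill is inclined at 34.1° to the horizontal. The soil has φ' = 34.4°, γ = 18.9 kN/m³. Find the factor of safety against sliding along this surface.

For a dry cohesionless infinite slope the factor of safety is FS = tanφ' / tanβ.
FS = tan34.4° / tan34.1° = 0.6847 / 0.6771 = 1.011

FS = 1.01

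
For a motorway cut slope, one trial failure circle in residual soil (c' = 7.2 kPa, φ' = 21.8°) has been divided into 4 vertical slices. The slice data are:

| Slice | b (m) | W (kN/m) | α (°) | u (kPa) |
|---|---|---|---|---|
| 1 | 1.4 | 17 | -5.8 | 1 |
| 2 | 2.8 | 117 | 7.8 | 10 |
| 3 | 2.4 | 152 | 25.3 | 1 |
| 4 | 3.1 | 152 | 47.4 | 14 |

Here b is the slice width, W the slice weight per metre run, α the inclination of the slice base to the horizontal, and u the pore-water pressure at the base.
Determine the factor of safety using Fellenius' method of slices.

FS = 1.01

Ordinary method of slices: FS = Σ[c'·Δl_i + (W_i cosα_i − u_i·Δl_i)·tanφ'] / Σ W_i sinα_i, with Δl_i = b_i / cosα_i.
Slice 1: Δl = 1.4/cos(-5.8°) = 1.407 m; N'_1 = 17·cos(-5.8°) − 1·1.407 = 15.5; c'Δl = 10.13; W sinα = -1.7
Slice 2: Δl = 2.8/cos7.8° = 2.826 m; N'_2 = 117·cos7.8° − 10·2.826 = 87.7; c'Δl = 20.35; W sinα = 15.9
Slice 3: Δl = 2.4/cos25.3° = 2.655 m; N'_3 = 152·cos25.3° − 1·2.655 = 134.8; c'Δl = 19.11; W sinα = 65.0
Slice 4: Δl = 3.1/cos47.4° = 4.580 m; N'_4 = 152·cos47.4° − 14·4.580 = 38.8; c'Δl = 32.98; W sinα = 111.9
Σc'Δl = 82.6 kN/m; ΣN' = 276.7 kN/m; ΣW sinα = 191.0 kN/m
Resisting = 82.6 + 276.7·tan21.8° = 82.6 + 110.7 = 193.2 kN/m
FS = 193.2 / 191.0 = 1.012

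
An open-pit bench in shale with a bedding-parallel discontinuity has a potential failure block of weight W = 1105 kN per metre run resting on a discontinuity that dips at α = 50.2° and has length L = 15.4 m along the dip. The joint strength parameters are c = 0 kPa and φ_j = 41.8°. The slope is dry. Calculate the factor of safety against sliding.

Resolving the block weight along and normal to the plane and applying the Mohr–Coulomb strength on the joint:
N' = W cosα = 1105·cos50.2° = 707.3 kN/m
Driving force T = W sinα = 1105·sin50.2° = 849.0 kN/m
Resisting force R = c·L + N'·tanφ_j = 0·15.4 + 707.3·tan41.8° = 0.0 + 632.4 = 632.4 kN/m
FS = R / T = 632.4 / 849.0 = 0.745

FS = 0.74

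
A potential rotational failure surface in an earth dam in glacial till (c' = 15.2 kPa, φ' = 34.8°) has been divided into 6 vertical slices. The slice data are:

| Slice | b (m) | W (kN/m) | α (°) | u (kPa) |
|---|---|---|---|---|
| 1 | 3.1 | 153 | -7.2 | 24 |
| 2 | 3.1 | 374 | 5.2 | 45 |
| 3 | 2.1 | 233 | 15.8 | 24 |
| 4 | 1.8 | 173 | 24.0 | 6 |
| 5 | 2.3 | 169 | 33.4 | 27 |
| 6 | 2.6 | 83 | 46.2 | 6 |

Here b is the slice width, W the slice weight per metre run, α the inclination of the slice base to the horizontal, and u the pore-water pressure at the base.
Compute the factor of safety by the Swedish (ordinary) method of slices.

Ordinary method of slices: FS = Σ[c'·Δl_i + (W_i cosα_i − u_i·Δl_i)·tanφ'] / Σ W_i sinα_i, with Δl_i = b_i / cosα_i.
Slice 1: Δl = 3.1/cos(-7.2°) = 3.125 m; N'_1 = 153·cos(-7.2°) − 24·3.125 = 76.8; c'Δl = 47.49; W sinα = -19.2
Slice 2: Δl = 3.1/cos5.2° = 3.113 m; N'_2 = 374·cos5.2° − 45·3.113 = 232.4; c'Δl = 47.31; W sinα = 33.9
Slice 3: Δl = 2.1/cos15.8° = 2.182 m; N'_3 = 233·cos15.8° − 24·2.182 = 171.8; c'Δl = 33.17; W sinα = 63.4
Slice 4: Δl = 1.8/cos24.0° = 1.970 m; N'_4 = 173·cos24.0° − 6·1.970 = 146.2; c'Δl = 29.95; W sinα = 70.4
Slice 5: Δl = 2.3/cos33.4° = 2.755 m; N'_5 = 169·cos33.4° − 27·2.755 = 66.7; c'Δl = 41.88; W sinα = 93.0
Slice 6: Δl = 2.6/cos46.2° = 3.756 m; N'_6 = 83·cos46.2° − 6·3.756 = 34.9; c'Δl = 57.10; W sinα = 59.9
Σc'Δl = 256.9 kN/m; ΣN' = 728.8 kN/m; ΣW sinα = 301.5 kN/m
Resisting = 256.9 + 728.8·tan34.8° = 256.9 + 506.6 = 763.5 kN/m
FS = 763.5 / 301.5 = 2.533

FS = 2.53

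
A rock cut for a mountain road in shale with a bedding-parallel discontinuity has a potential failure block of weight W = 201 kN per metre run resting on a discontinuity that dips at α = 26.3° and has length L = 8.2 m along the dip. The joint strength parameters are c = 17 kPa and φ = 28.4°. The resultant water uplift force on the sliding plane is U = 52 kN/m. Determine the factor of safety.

FS = 2.34

Resolving the block weight along and normal to the plane and applying the Mohr–Coulomb strength on the joint:
N' = W cosα − U = 201·cos26.3° − 52 = 128.2 kN/m
Driving force T = W sinα = 201·sin26.3° = 89.1 kN/m
Resisting force R = c·L + N'·tanφ = 17·8.2 + 128.2·tan28.4° = 139.4 + 69.3 = 208.7 kN/m
FS = R / T = 208.7 / 89.1 = 2.344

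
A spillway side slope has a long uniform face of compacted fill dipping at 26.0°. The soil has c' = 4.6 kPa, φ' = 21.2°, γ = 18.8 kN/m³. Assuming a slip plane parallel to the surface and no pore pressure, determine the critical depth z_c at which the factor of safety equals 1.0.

z_c = 3.03 m

Setting FS = 1.00 in FS = [c' + γz cos²β tanφ'] / [γz sinβ cosβ] and solving for z:
z = c' / [γ cosβ (FS·sinβ − cosβ·tanφ')]
  = 4.6 / [18.8·cos26.0°·(1.00·sin26.0° − cos26.0°·tan21.2°)]
  = 4.6 / [18.8·0.8988·(1.00·0.4384 − 0.8988·0.3879)]
  = 4.6 / 1.5166 = 3.033 m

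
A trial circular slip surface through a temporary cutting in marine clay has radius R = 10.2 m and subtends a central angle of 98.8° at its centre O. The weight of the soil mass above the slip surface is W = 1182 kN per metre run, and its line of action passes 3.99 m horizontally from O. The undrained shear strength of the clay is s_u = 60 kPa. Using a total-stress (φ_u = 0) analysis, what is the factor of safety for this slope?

Taking moments about the centre O, the resisting moment is provided by the undrained shear strength acting along the arc:
Arc length L_a = R·θ = 10.2·(98.8°·π/180) = 10.2·1.7244 = 17.59 m
M_R = s_u·L_a·R = 60·17.59·10.2 = 10764.3 kN·m/m
M_D = W·d = 1182·3.99 = 4716.2 kN·m/m
FS = M_R / M_D = 10764.3 / 4716.2 = 2.282

FS = 2.28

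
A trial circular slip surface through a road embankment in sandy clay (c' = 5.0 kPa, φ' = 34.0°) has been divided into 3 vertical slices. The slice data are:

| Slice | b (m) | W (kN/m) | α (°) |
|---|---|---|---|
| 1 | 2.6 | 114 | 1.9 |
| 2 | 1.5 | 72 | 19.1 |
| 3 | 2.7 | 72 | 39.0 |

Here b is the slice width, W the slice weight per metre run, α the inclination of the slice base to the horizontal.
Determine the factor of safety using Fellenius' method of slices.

Ordinary method of slices: FS = Σ[c'·Δl_i + (W_i cosα_i)·tanφ'] / Σ W_i sinα_i, with Δl_i = b_i / cosα_i.
Slice 1: Δl = 2.6/cos1.9° = 2.601 m; N'_1 = 114·cos1.9° = 113.9; c'Δl = 13.01; W sinα = 3.8
Slice 2: Δl = 1.5/cos19.1° = 1.587 m; N'_2 = 72·cos19.1° = 68.0; c'Δl = 7.94; W sinα = 23.6
Slice 3: Δl = 2.7/cos39.0° = 3.474 m; N'_3 = 72·cos39.0° = 56.0; c'Δl = 17.37; W sinα = 45.3
Σc'Δl = 38.3 kN/m; ΣN' = 237.9 kN/m; ΣW sinα = 72.7 kN/m
Resisting = 38.3 + 237.9·tan34.0° = 38.3 + 160.5 = 198.8 kN/m
FS = 198.8 / 72.7 = 2.736

FS = 2.74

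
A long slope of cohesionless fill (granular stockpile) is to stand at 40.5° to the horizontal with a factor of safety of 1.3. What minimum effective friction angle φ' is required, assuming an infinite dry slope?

φ' = 48.0°

FS = tanφ'/tanβ ⇒ tanφ' = FS · tanβ = 1.3 · tan40.5° = 1.1103
φ' = arctan(1.1103) = 47.99°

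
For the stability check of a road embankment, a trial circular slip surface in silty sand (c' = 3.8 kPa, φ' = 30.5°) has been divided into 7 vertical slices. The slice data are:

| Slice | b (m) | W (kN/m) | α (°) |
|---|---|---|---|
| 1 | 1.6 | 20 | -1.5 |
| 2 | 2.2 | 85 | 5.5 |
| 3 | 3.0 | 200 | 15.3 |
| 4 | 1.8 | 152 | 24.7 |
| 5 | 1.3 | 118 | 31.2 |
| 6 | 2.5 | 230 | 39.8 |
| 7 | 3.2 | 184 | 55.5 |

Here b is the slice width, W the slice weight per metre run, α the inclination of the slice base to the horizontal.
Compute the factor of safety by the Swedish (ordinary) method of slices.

Ordinary method of slices: FS = Σ[c'·Δl_i + (W_i cosα_i)·tanφ'] / Σ W_i sinα_i, with Δl_i = b_i / cosα_i.
Slice 1: Δl = 1.6/cos(-1.5°) = 1.601 m; N'_1 = 20·cos(-1.5°) = 20.0; c'Δl = 6.08; W sinα = -0.5
Slice 2: Δl = 2.2/cos5.5° = 2.210 m; N'_2 = 85·cos5.5° = 84.6; c'Δl = 8.40; W sinα = 8.1
Slice 3: Δl = 3.0/cos15.3° = 3.110 m; N'_3 = 200·cos15.3° = 192.9; c'Δl = 11.82; W sinα = 52.8
Slice 4: Δl = 1.8/cos24.7° = 1.981 m; N'_4 = 152·cos24.7° = 138.1; c'Δl = 7.53; W sinα = 63.5
Slice 5: Δl = 1.3/cos31.2° = 1.520 m; N'_5 = 118·cos31.2° = 100.9; c'Δl = 5.78; W sinα = 61.1
Slice 6: Δl = 2.5/cos39.8° = 3.254 m; N'_6 = 230·cos39.8° = 176.7; c'Δl = 12.37; W sinα = 147.2
Slice 7: Δl = 3.2/cos55.5° = 5.650 m; N'_7 = 184·cos55.5° = 104.2; c'Δl = 21.47; W sinα = 151.6
Σc'Δl = 73.4 kN/m; ΣN' = 817.5 kN/m; ΣW sinα = 483.9 kN/m
Resisting = 73.4 + 817.5·tan30.5° = 73.4 + 481.5 = 555.0 kN/m
FS = 555.0 / 483.9 = 1.147

FS = 1.15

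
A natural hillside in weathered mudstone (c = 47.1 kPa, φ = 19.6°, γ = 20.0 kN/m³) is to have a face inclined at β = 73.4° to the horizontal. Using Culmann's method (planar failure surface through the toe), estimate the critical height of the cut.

H_c = 20.77 m

Culmann's analysis gives the critical failure plane at α_cr = (β + φ)/2 = (73.4 + 19.6)/2 = 46.5°, and the critical height
H_c = (4c/γ) · sinβ cosφ / [1 − cos(β − φ)]
    = (4·47.1/20.0) · sin73.4°·cos19.6° / [1 − cos(53.8°)]
    = 9.420 · 0.9583·0.9421 / [1 − 0.5906]
    = 9.420 · 0.9028 / 0.4094
    = 20.77 m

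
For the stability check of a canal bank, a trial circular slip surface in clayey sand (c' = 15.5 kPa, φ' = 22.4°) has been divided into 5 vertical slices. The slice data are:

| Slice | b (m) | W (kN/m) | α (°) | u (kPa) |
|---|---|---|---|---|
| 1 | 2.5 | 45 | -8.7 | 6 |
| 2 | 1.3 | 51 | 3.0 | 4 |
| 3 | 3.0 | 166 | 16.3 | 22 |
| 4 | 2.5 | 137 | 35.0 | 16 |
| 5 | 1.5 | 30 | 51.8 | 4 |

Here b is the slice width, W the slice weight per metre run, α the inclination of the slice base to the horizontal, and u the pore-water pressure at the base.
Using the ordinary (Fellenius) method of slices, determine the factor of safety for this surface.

FS = 2.01

Ordinary method of slices: FS = Σ[c'·Δl_i + (W_i cosα_i − u_i·Δl_i)·tanφ'] / Σ W_i sinα_i, with Δl_i = b_i / cosα_i.
Slice 1: Δl = 2.5/cos(-8.7°) = 2.529 m; N'_1 = 45·cos(-8.7°) − 6·2.529 = 29.3; c'Δl = 39.20; W sinα = -6.8
Slice 2: Δl = 1.3/cos3.0° = 1.302 m; N'_2 = 51·cos3.0° − 4·1.302 = 45.7; c'Δl = 20.18; W sinα = 2.7
Slice 3: Δl = 3.0/cos16.3° = 3.126 m; N'_3 = 166·cos16.3° − 22·3.126 = 90.6; c'Δl = 48.45; W sinα = 46.6
Slice 4: Δl = 2.5/cos35.0° = 3.052 m; N'_4 = 137·cos35.0° − 16·3.052 = 63.4; c'Δl = 47.31; W sinα = 78.6
Slice 5: Δl = 1.5/cos51.8° = 2.426 m; N'_5 = 30·cos51.8° − 4·2.426 = 8.8; c'Δl = 37.60; W sinα = 23.6
Σc'Δl = 192.7 kN/m; ΣN' = 237.8 kN/m; ΣW sinα = 144.6 kN/m
Resisting = 192.7 + 237.8·tan22.4° = 192.7 + 98.0 = 290.8 kN/m
FS = 290.8 / 144.6 = 2.011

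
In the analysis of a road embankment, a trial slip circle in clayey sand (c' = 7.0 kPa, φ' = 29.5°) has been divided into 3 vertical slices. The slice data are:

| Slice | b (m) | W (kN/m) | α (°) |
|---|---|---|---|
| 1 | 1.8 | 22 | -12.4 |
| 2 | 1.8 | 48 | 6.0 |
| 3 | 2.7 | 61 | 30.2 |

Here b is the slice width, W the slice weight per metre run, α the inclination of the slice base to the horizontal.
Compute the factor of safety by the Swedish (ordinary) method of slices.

Ordinary method of slices: FS = Σ[c'·Δl_i + (W_i cosα_i)·tanφ'] / Σ W_i sinα_i, with Δl_i = b_i / cosα_i.
Slice 1: Δl = 1.8/cos(-12.4°) = 1.843 m; N'_1 = 22·cos(-12.4°) = 21.5; c'Δl = 12.90; W sinα = -4.7
Slice 2: Δl = 1.8/cos6.0° = 1.810 m; N'_2 = 48·cos6.0° = 47.7; c'Δl = 12.67; W sinα = 5.0
Slice 3: Δl = 2.7/cos30.2° = 3.124 m; N'_3 = 61·cos30.2° = 52.7; c'Δl = 21.87; W sinα = 30.7
Σc'Δl = 47.4 kN/m; ΣN' = 121.9 kN/m; ΣW sinα = 31.0 kN/m
Resisting = 47.4 + 121.9·tan29.5° = 47.4 + 69.0 = 116.4 kN/m
FS = 116.4 / 31.0 = 3.759

FS = 3.76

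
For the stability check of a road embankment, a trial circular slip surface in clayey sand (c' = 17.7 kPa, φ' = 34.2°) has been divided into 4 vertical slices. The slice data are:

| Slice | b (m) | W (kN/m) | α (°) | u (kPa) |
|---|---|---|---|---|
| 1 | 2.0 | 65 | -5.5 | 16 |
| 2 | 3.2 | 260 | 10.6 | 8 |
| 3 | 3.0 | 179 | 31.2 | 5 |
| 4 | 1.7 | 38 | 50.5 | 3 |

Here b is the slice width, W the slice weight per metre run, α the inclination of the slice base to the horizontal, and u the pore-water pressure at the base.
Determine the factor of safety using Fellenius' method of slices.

FS = 2.96

Ordinary method of slices: FS = Σ[c'·Δl_i + (W_i cosα_i − u_i·Δl_i)·tanφ'] / Σ W_i sinα_i, with Δl_i = b_i / cosα_i.
Slice 1: Δl = 2.0/cos(-5.5°) = 2.009 m; N'_1 = 65·cos(-5.5°) − 16·2.009 = 32.6; c'Δl = 35.56; W sinα = -6.2
Slice 2: Δl = 3.2/cos10.6° = 3.256 m; N'_2 = 260·cos10.6° − 8·3.256 = 229.5; c'Δl = 57.62; W sinα = 47.8
Slice 3: Δl = 3.0/cos31.2° = 3.507 m; N'_3 = 179·cos31.2° − 5·3.507 = 135.6; c'Δl = 62.08; W sinα = 92.7
Slice 4: Δl = 1.7/cos50.5° = 2.673 m; N'_4 = 38·cos50.5° − 3·2.673 = 16.2; c'Δl = 47.31; W sinα = 29.3
Σc'Δl = 202.6 kN/m; ΣN' = 413.8 kN/m; ΣW sinα = 163.6 kN/m
Resisting = 202.6 + 413.8·tan34.2° = 202.6 + 281.2 = 483.8 kN/m
FS = 483.8 / 163.6 = 2.956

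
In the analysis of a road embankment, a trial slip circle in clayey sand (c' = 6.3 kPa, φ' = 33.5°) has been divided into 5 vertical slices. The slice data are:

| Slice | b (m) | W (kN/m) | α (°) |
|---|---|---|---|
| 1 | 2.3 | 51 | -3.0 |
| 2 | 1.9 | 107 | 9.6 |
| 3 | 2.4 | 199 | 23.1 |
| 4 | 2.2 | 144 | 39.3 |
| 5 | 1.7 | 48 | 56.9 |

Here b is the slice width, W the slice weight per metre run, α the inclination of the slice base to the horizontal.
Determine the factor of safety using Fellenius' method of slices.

FS = 1.76

Ordinary method of slices: FS = Σ[c'·Δl_i + (W_i cosα_i)·tanφ'] / Σ W_i sinα_i, with Δl_i = b_i / cosα_i.
Slice 1: Δl = 2.3/cos(-3.0°) = 2.303 m; N'_1 = 51·cos(-3.0°) = 50.9; c'Δl = 14.51; W sinα = -2.7
Slice 2: Δl = 1.9/cos9.6° = 1.927 m; N'_2 = 107·cos9.6° = 105.5; c'Δl = 12.14; W sinα = 17.8
Slice 3: Δl = 2.4/cos23.1° = 2.609 m; N'_3 = 199·cos23.1° = 183.0; c'Δl = 16.44; W sinα = 78.1
Slice 4: Δl = 2.2/cos39.3° = 2.843 m; N'_4 = 144·cos39.3° = 111.4; c'Δl = 17.91; W sinα = 91.2
Slice 5: Δl = 1.7/cos56.9° = 3.113 m; N'_5 = 48·cos56.9° = 26.2; c'Δl = 19.61; W sinα = 40.2
Σc'Δl = 80.6 kN/m; ΣN' = 477.1 kN/m; ΣW sinα = 224.7 kN/m
Resisting = 80.6 + 477.1·tan33.5° = 80.6 + 315.8 = 396.4 kN/m
FS = 396.4 / 224.7 = 1.764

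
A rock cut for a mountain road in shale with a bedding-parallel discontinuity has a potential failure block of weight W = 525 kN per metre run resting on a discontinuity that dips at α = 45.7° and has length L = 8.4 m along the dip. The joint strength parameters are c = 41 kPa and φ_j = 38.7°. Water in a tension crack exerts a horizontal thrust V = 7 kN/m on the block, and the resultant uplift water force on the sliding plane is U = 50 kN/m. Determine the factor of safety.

Resolving the block weight along and normal to the plane and applying the Mohr–Coulomb strength on the joint:
N' = W cosα − U − V sinα = 525·cos45.7° − 50 − 7·sin45.7° = 311.7 kN/m
Driving force T = W sinα + V cosα = 525·sin45.7° + 7·cos45.7° = 380.6 kN/m
Resisting force R = c·L + N'·tanφ_j = 41·8.4 + 311.7·tan38.7° = 344.4 + 249.7 = 594.1 kN/m
FS = R / T = 594.1 / 380.6 = 1.561

FS = 1.56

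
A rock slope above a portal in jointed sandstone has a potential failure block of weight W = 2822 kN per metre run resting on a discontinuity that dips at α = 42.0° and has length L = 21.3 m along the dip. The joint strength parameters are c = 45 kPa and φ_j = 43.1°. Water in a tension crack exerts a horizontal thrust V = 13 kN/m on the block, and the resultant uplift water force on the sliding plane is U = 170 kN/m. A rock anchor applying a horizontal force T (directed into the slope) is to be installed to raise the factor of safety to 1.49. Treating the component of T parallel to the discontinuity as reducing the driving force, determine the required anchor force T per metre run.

Resolving forces along and normal to the sliding plane, with the horizontal anchor force T adding T·sinα to the effective normal force and T·cosα acting up the plane against the driving force:
FS = [cL + (W cosα − U − V sinα + T sinα) tanφ_j] / [W sinα + V cosα − T cosα]
Without the anchor: N' = 1918.5 kN/m, driving T_d = 1897.9 kN/m, resisting R = 45·21.3 + 1918.5·tan43.1° = 2753.8 kN/m, FS = 1.45.
Setting FS = 1.49 and solving for T:
1.49·(1897.9 − T cos42.0°) = 2753.8 + T sin42.0°·tan43.1°
T·(sin42.0°·tan43.1° + 1.49·cos42.0°) = 1.49·1897.9 − 2753.8
T·(0.6691·0.9358 + 1.49·0.7431) = 2827.9 − 2753.8 = 74.2
T·1.7334 = 74.2
T = 42.8 kN/m

T = 43 kN/m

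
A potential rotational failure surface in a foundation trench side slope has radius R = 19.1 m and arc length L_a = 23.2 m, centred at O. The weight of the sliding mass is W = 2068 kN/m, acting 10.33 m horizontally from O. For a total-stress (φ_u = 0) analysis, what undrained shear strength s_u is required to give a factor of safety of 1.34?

s_u = 64.6 kPa

FS = s_u·L_a·R / (W·d), so s_u = FS·W·d / (L_a·R).
s_u = 1.34·2068·10.33 / (23.20·19.1) = 28625.7 / 443.12 = 64.60 kPa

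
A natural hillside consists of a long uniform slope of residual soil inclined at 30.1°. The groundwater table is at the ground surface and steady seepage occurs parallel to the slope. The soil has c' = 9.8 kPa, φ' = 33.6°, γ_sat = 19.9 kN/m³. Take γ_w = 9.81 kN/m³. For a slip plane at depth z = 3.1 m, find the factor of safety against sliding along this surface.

With seepage parallel to the slope and the water table at the surface, the effective normal stress on the slip plane uses the buoyant unit weight γ' = γ_sat − γ_w while the driving shear stress uses γ_sat:
FS = [c' + γ' z cos²β tanφ'] / [γ_sat z sinβ cosβ]
γ' = 19.9 − 9.81 = 10.09 kN/m³
Numerator = 9.8 + 10.09·3.1·cos²30.1°·tan33.6° = 9.8 + 10.09·3.1·0.7485·0.6644 = 25.355 kPa
Denominator = 19.9·3.1·sin30.1°·cos30.1° = 19.9·3.1·0.5015·0.8652 = 26.766 kPa
FS = 25.355 / 26.766 = 0.947

FS = 0.95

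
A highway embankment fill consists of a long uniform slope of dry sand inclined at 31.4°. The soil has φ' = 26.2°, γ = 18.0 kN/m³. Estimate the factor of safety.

FS = 0.81

For a dry cohesionless infinite slope the factor of safety is FS = tanφ' / tanβ.
FS = tan26.2° / tan31.4° = 0.4921 / 0.6104 = 0.806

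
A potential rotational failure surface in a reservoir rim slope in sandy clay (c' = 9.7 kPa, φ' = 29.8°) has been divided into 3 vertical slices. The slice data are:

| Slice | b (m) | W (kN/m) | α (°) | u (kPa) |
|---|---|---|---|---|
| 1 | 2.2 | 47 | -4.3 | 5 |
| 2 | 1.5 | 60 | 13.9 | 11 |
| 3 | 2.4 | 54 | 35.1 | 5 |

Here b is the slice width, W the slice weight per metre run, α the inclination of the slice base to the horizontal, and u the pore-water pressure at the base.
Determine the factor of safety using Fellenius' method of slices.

Ordinary method of slices: FS = Σ[c'·Δl_i + (W_i cosα_i − u_i·Δl_i)·tanφ'] / Σ W_i sinα_i, with Δl_i = b_i / cosα_i.
Slice 1: Δl = 2.2/cos(-4.3°) = 2.206 m; N'_1 = 47·cos(-4.3°) − 5·2.206 = 35.8; c'Δl = 21.40; W sinα = -3.5
Slice 2: Δl = 1.5/cos13.9° = 1.545 m; N'_2 = 60·cos13.9° − 11·1.545 = 41.2; c'Δl = 14.99; W sinα = 14.4
Slice 3: Δl = 2.4/cos35.1° = 2.933 m; N'_3 = 54·cos35.1° − 5·2.933 = 29.5; c'Δl = 28.45; W sinα = 31.1
Σc'Δl = 64.8 kN/m; ΣN' = 106.6 kN/m; ΣW sinα = 41.9 kN/m
Resisting = 64.8 + 106.6·tan29.8° = 64.8 + 61.0 = 125.9 kN/m
FS = 125.9 / 41.9 = 3.002

FS = 3.00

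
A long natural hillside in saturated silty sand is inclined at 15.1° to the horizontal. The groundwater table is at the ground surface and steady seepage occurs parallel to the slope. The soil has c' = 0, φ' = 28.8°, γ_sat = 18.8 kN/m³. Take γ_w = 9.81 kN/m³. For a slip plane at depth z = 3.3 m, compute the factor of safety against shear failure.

With seepage parallel to the slope and the water table at the surface, the effective normal stress on the slip plane uses the buoyant unit weight γ' = γ_sat − γ_w while the driving shear stress uses γ_sat:
FS = [c' + γ' z cos²β tanφ'] / [γ_sat z sinβ cosβ]
(For c' = 0 this reduces to FS = (γ'/γ_sat)·tanφ'/tanβ.)
γ' = 18.8 − 9.81 = 8.99 kN/m³
Numerator = 0.0 + 8.99·3.3·cos²15.1°·tan28.8° = 0.0 + 8.99·3.3·0.9321·0.5498 = 15.203 kPa
Denominator = 18.8·3.3·sin15.1°·cos15.1° = 18.8·3.3·0.2605·0.9655 = 15.604 kPa
FS = 15.203 / 15.604 = 0.974

FS = 0.97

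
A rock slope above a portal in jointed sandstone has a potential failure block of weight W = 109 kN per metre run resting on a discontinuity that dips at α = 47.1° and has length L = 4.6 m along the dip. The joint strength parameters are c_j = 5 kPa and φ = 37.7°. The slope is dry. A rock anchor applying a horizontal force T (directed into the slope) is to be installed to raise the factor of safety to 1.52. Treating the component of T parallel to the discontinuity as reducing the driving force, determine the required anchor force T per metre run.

Resolving forces along and normal to the sliding plane, with the horizontal anchor force T adding T·sinα to the effective normal force and T·cosα acting up the plane against the driving force:
FS = [c_jL + (W cosα + T sinα) tanφ] / [W sinα − T cosα]
Without the anchor: N' = 74.2 kN/m, driving T_d = 79.8 kN/m, resisting R = 5·4.6 + 74.2·tan37.7° = 80.3 kN/m, FS = 1.01.
Setting FS = 1.52 and solving for T:
1.52·(79.8 − T cos47.1°) = 80.3 + T sin47.1°·tan37.7°
T·(sin47.1°·tan37.7° + 1.52·cos47.1°) = 1.52·79.8 − 80.3
T·(0.7325·0.7729 + 1.52·0.6807) = 121.4 − 80.3 = 41.0
T·1.6009 = 41.0
T = 25.6 kN/m

T = 26 kN/m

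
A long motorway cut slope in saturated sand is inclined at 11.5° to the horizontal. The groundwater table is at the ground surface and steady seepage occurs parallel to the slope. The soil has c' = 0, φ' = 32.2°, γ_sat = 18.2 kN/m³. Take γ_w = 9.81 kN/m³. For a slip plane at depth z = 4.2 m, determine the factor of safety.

FS = 1.43

With seepage parallel to the slope and the water table at the surface, the effective normal stress on the slip plane uses the buoyant unit weight γ' = γ_sat − γ_w while the driving shear stress uses γ_sat:
FS = [c' + γ' z cos²β tanφ'] / [γ_sat z sinβ cosβ]
(For c' = 0 this reduces to FS = (γ'/γ_sat)·tanφ'/tanβ.)
γ' = 18.2 − 9.81 = 8.39 kN/m³
Numerator = 0.0 + 8.39·4.2·cos²11.5°·tan32.2° = 0.0 + 8.39·4.2·0.9603·0.6297 = 21.309 kPa
Denominator = 18.2·4.2·sin11.5°·cos11.5° = 18.2·4.2·0.1994·0.9799 = 14.934 kPa
FS = 21.309 / 14.934 = 1.427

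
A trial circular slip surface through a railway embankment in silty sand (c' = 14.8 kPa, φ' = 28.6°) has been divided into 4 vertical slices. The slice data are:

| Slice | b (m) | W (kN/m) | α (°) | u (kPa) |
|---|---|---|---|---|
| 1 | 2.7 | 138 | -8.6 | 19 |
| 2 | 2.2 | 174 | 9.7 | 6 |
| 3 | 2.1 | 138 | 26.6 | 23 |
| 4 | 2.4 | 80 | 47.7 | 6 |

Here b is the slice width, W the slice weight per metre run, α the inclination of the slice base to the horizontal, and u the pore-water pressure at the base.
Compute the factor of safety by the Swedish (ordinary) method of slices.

FS = 2.69

Ordinary method of slices: FS = Σ[c'·Δl_i + (W_i cosα_i − u_i·Δl_i)·tanφ'] / Σ W_i sinα_i, with Δl_i = b_i / cosα_i.
Slice 1: Δl = 2.7/cos(-8.6°) = 2.731 m; N'_1 = 138·cos(-8.6°) − 19·2.731 = 84.6; c'Δl = 40.41; W sinα = -20.6
Slice 2: Δl = 2.2/cos9.7° = 2.232 m; N'_2 = 174·cos9.7° − 6·2.232 = 158.1; c'Δl = 33.03; W sinα = 29.3
Slice 3: Δl = 2.1/cos26.6° = 2.349 m; N'_3 = 138·cos26.6° − 23·2.349 = 69.4; c'Δl = 34.76; W sinα = 61.8
Slice 4: Δl = 2.4/cos47.7° = 3.566 m; N'_4 = 80·cos47.7° − 6·3.566 = 32.4; c'Δl = 52.78; W sinα = 59.2
Σc'Δl = 161.0 kN/m; ΣN' = 344.5 kN/m; ΣW sinα = 129.6 kN/m
Resisting = 161.0 + 344.5·tan28.6° = 161.0 + 187.8 = 348.8 kN/m
FS = 348.8 / 129.6 = 2.691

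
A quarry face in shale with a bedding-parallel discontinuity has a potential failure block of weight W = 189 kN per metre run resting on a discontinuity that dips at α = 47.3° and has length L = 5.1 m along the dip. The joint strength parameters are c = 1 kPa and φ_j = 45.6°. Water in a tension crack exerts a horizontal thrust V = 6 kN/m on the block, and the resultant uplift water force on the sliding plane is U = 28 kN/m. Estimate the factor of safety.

Resolving the block weight along and normal to the plane and applying the Mohr–Coulomb strength on the joint:
N' = W cosα − U − V sinα = 189·cos47.3° − 28 − 6·sin47.3° = 95.8 kN/m
Driving force T = W sinα + V cosα = 189·sin47.3° + 6·cos47.3° = 143.0 kN/m
Resisting force R = c·L + N'·tanφ_j = 1·5.1 + 95.8·tan45.6° = 5.1 + 97.8 = 102.9 kN/m
FS = R / T = 102.9 / 143.0 = 0.720

FS = 0.72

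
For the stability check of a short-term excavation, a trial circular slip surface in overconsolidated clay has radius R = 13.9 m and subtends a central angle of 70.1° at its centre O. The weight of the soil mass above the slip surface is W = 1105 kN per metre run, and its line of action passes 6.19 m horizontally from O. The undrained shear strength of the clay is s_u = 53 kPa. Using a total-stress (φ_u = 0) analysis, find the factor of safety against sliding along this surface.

Taking moments about the centre O, the resisting moment is provided by the undrained shear strength acting along the arc:
Arc length L_a = R·θ = 13.9·(70.1°·π/180) = 13.9·1.2235 = 17.01 m
M_R = s_u·L_a·R = 53·17.01·13.9 = 12528.6 kN·m/m
M_D = W·d = 1105·6.19 = 6840.0 kN·m/m
FS = M_R / M_D = 12528.6 / 6840.0 = 1.832

FS = 1.83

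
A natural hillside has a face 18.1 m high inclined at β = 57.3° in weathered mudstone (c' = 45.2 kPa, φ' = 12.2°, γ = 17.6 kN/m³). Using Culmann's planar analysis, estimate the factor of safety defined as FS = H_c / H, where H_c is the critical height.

H_c = (4c'/γ) · sinβ cosφ' / [1 − cos(β − φ')]
    = (4·45.2/17.6) · sin57.3°·cos12.2° / [1 − cos45.1°]
    = 10.273 · 0.8225 / 0.2941 = 28.73 m
FS = H_c / H = 28.73 / 18.1 = 1.587

FS = 1.59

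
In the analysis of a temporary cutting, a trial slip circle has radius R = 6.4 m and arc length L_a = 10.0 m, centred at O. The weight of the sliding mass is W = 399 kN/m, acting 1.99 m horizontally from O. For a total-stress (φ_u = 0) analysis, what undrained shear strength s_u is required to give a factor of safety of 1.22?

s_u = 15.1 kPa

FS = s_u·L_a·R / (W·d), so s_u = FS·W·d / (L_a·R).
s_u = 1.22·399·1.99 / (10.00·6.4) = 968.7 / 64.00 = 15.14 kPa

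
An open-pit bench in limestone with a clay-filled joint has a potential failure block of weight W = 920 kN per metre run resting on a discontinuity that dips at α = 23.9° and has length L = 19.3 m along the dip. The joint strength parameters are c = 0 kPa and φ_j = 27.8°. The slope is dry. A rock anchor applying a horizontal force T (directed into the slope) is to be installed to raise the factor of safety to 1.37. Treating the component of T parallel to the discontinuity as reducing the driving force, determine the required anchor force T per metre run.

T = 46 kN/m

Resolving forces along and normal to the sliding plane, with the horizontal anchor force T adding T·sinα to the effective normal force and T·cosα acting up the plane against the driving force:
FS = [cL + (W cosα + T sinα) tanφ_j] / [W sinα − T cosα]
Without the anchor: N' = 841.1 kN/m, driving T_d = 372.7 kN/m, resisting R = 0·19.3 + 841.1·tan27.8° = 443.5 kN/m, FS = 1.19.
Setting FS = 1.37 and solving for T:
1.37·(372.7 − T cos23.9°) = 443.5 + T sin23.9°·tan27.8°
T·(sin23.9°·tan27.8° + 1.37·cos23.9°) = 1.37·372.7 − 443.5
T·(0.4051·0.5272 + 1.37·0.9143) = 510.6 − 443.5 = 67.2
T·1.4661 = 67.2
T = 45.8 kN/m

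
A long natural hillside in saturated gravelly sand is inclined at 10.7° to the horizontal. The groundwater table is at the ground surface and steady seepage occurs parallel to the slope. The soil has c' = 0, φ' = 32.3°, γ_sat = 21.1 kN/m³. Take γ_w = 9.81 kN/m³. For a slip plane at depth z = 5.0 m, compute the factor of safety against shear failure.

FS = 1.79

With seepage parallel to the slope and the water table at the surface, the effective normal stress on the slip plane uses the buoyant unit weight γ' = γ_sat − γ_w while the driving shear stress uses γ_sat:
FS = [c' + γ' z cos²β tanφ'] / [γ_sat z sinβ cosβ]
(For c' = 0 this reduces to FS = (γ'/γ_sat)·tanφ'/tanβ.)
γ' = 21.1 − 9.81 = 11.29 kN/m³
Numerator = 0.0 + 11.29·5.0·cos²10.7°·tan32.3° = 0.0 + 11.29·5.0·0.9655·0.6322 = 34.456 kPa
Denominator = 21.1·5.0·sin10.7°·cos10.7° = 21.1·5.0·0.1857·0.9826 = 19.247 kPa
FS = 34.456 / 19.247 = 1.790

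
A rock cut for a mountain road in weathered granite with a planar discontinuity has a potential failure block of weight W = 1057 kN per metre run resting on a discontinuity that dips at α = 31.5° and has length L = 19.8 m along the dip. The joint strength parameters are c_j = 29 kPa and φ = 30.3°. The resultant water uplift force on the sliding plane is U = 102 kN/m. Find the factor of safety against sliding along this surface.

FS = 1.89

Resolving the block weight along and normal to the plane and applying the Mohr–Coulomb strength on the joint:
N' = W cosα − U = 1057·cos31.5° − 102 = 799.2 kN/m
Driving force T = W sinα = 1057·sin31.5° = 552.3 kN/m
Resisting force R = c_j·L + N'·tanφ = 29·19.8 + 799.2·tan30.3° = 574.2 + 467.0 = 1041.2 kN/m
FS = R / T = 1041.2 / 552.3 = 1.885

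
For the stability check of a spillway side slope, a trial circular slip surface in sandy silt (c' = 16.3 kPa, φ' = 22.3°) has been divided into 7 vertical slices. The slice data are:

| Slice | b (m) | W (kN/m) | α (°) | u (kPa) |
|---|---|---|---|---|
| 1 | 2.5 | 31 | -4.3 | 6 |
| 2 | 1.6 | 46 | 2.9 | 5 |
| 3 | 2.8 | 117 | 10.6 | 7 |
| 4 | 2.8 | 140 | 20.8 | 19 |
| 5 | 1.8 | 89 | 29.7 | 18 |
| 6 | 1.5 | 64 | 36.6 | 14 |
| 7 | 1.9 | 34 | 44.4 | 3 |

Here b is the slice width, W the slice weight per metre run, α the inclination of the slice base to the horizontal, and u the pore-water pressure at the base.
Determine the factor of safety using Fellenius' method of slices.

FS = 2.23

Ordinary method of slices: FS = Σ[c'·Δl_i + (W_i cosα_i − u_i·Δl_i)·tanφ'] / Σ W_i sinα_i, with Δl_i = b_i / cosα_i.
Slice 1: Δl = 2.5/cos(-4.3°) = 2.507 m; N'_1 = 31·cos(-4.3°) − 6·2.507 = 15.9; c'Δl = 40.87; W sinα = -2.3
Slice 2: Δl = 1.6/cos2.9° = 1.602 m; N'_2 = 46·cos2.9° − 5·1.602 = 37.9; c'Δl = 26.11; W sinα = 2.3
Slice 3: Δl = 2.8/cos10.6° = 2.849 m; N'_3 = 117·cos10.6° − 7·2.849 = 95.1; c'Δl = 46.43; W sinα = 21.5
Slice 4: Δl = 2.8/cos20.8° = 2.995 m; N'_4 = 140·cos20.8° − 19·2.995 = 74.0; c'Δl = 48.82; W sinα = 49.7
Slice 5: Δl = 1.8/cos29.7° = 2.072 m; N'_5 = 89·cos29.7° − 18·2.072 = 40.0; c'Δl = 33.78; W sinα = 44.1
Slice 6: Δl = 1.5/cos36.6° = 1.868 m; N'_6 = 64·cos36.6° − 14·1.868 = 25.2; c'Δl = 30.46; W sinα = 38.2
Slice 7: Δl = 1.9/cos44.4° = 2.659 m; N'_7 = 34·cos44.4° − 3·2.659 = 16.3; c'Δl = 43.35; W sinα = 23.8
Σc'Δl = 269.8 kN/m; ΣN' = 304.4 kN/m; ΣW sinα = 177.3 kN/m
Resisting = 269.8 + 304.4·tan22.3° = 269.8 + 124.8 = 394.6 kN/m
FS = 394.6 / 177.3 = 2.226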